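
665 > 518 True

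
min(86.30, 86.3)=86.30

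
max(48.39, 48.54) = 48.54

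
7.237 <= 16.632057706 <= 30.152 True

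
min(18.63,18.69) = 18.63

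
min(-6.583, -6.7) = -6.7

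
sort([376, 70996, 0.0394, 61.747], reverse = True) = [70996, 376, 61.747, 0.0394]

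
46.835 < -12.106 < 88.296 False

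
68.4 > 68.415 False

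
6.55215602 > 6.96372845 False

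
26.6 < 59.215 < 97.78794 True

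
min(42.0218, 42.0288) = 42.0218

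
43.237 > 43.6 False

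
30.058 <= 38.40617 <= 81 True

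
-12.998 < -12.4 True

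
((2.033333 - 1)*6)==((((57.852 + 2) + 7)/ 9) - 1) False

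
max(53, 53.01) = 53.01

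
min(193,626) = 193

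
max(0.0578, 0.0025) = 0.0578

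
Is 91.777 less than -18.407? No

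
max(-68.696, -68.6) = -68.6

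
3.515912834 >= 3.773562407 False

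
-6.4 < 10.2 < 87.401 True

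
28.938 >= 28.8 True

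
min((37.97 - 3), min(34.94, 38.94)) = 34.94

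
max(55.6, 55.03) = 55.6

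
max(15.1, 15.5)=15.5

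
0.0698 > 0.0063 True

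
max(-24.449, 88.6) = 88.6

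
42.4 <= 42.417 True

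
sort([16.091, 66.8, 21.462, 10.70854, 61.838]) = [10.70854, 16.091, 21.462, 61.838, 66.8]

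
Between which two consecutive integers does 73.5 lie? 73 and 74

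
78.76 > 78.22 True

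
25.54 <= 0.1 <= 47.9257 False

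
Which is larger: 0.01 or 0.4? 0.4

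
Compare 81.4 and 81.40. They are equal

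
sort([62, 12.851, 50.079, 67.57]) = [12.851, 50.079, 62, 67.57]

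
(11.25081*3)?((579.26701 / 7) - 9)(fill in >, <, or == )<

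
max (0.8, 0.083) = 0.8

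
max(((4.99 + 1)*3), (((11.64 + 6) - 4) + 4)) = 17.97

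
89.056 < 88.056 False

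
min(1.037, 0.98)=0.98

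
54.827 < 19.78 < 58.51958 False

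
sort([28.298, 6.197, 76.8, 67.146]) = [6.197, 28.298, 67.146, 76.8]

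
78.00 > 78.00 False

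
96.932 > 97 False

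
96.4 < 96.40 False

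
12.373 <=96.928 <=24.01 False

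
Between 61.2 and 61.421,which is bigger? 61.421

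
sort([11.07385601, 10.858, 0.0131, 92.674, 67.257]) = [0.0131, 10.858, 11.07385601, 67.257, 92.674]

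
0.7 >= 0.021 True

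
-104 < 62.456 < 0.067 False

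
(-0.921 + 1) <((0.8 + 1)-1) True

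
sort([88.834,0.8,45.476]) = [0.8,45.476,88.834]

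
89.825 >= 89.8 True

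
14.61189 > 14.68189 False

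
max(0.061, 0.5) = 0.5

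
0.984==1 False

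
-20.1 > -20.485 True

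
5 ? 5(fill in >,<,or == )==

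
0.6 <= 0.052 False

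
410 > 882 False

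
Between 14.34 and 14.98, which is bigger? 14.98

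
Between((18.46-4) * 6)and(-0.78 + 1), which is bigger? ((18.46-4) * 6)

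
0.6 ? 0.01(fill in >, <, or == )>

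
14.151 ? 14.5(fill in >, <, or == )<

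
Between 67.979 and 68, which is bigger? 68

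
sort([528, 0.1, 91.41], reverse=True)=[528, 91.41, 0.1]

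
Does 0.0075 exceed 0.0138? No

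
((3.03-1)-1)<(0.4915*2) False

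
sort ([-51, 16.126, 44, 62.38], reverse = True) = [62.38, 44, 16.126, -51]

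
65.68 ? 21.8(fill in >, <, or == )>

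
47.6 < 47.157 False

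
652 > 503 True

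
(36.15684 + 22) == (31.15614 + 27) False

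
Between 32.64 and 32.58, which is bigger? 32.64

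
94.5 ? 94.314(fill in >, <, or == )>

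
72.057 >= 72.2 False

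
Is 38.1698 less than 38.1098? No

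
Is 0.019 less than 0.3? Yes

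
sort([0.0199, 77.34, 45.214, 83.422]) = [0.0199, 45.214, 77.34, 83.422]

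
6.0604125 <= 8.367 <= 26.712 True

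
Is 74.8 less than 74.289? No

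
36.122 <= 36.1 False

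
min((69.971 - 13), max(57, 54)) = 56.971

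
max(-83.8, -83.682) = -83.682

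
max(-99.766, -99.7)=-99.7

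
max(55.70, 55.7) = 55.7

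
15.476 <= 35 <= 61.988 True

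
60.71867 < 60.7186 False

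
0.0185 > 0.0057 True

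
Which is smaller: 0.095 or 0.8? 0.095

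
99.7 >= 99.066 True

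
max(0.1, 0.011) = 0.1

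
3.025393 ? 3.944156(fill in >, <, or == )<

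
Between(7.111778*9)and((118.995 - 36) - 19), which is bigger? (7.111778*9)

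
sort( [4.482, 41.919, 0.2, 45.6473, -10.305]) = [-10.305, 0.2, 4.482, 41.919, 45.6473]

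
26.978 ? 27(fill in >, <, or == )<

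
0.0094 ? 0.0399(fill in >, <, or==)<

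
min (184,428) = 184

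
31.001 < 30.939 False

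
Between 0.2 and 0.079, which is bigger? 0.2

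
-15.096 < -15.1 False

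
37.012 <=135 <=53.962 False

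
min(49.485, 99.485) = 49.485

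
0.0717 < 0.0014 False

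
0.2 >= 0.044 True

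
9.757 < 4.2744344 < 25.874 False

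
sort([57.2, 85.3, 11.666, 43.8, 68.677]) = [11.666, 43.8, 57.2, 68.677, 85.3]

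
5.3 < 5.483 True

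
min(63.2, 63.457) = 63.2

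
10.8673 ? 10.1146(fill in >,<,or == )>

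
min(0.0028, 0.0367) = 0.0028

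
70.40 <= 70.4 True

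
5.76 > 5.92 False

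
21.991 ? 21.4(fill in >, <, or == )>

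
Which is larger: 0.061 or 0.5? 0.5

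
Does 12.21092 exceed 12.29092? No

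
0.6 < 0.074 False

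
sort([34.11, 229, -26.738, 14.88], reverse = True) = [229, 34.11, 14.88, -26.738]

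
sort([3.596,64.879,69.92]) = [3.596,64.879,69.92]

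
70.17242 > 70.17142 True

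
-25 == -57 False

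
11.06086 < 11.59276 True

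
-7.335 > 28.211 False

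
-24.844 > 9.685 False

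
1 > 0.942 True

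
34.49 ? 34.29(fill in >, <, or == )>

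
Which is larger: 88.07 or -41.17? 88.07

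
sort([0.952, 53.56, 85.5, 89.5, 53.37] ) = [0.952, 53.37, 53.56, 85.5, 89.5]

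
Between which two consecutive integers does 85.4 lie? 85 and 86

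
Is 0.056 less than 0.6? Yes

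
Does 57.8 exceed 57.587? Yes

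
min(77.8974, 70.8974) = 70.8974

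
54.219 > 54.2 True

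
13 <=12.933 False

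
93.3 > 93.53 False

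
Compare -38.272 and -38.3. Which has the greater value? -38.272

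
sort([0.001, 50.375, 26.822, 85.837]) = [0.001, 26.822, 50.375, 85.837]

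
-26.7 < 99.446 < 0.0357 False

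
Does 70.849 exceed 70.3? Yes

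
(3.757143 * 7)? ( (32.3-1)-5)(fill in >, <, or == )>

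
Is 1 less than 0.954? No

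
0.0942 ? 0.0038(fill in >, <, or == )>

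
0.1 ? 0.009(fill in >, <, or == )>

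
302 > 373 False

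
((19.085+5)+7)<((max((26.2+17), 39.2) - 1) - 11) True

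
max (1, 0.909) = 1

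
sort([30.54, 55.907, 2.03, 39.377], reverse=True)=[55.907, 39.377, 30.54, 2.03]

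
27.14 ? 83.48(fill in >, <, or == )<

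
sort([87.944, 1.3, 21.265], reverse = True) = [87.944, 21.265, 1.3]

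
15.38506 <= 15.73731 True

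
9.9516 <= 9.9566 True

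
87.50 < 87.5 False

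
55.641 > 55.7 False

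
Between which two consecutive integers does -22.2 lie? -23 and -22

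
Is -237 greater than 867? No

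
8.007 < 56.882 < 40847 True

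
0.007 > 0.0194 False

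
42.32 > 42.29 True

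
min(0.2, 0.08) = 0.08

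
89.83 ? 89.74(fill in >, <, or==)>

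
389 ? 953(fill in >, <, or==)<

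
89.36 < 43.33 False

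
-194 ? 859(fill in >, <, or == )<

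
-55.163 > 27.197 False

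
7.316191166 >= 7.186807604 True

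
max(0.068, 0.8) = 0.8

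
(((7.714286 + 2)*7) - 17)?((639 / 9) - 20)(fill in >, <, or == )>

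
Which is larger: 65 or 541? 541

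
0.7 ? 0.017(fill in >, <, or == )>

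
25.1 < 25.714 True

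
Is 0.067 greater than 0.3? No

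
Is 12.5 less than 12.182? No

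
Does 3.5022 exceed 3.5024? No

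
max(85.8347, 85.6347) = 85.8347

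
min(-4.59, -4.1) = -4.59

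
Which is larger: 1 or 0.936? 1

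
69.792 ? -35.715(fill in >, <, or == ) >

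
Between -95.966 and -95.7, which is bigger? -95.7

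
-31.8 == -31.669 False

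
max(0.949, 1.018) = 1.018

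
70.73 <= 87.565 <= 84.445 False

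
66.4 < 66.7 True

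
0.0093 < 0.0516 True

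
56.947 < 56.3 False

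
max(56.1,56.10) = 56.10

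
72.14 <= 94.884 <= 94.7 False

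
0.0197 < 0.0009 False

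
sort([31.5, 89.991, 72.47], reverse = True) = [89.991, 72.47, 31.5]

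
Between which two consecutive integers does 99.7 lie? 99 and 100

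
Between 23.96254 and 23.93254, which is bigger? 23.96254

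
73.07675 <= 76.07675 True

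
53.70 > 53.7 False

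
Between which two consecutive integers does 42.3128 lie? 42 and 43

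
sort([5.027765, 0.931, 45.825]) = [0.931, 5.027765, 45.825]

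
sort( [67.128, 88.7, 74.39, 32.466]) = [32.466, 67.128, 74.39, 88.7]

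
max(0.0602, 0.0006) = 0.0602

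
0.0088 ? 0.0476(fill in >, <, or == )<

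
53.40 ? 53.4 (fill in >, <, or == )==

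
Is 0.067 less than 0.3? Yes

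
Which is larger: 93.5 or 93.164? 93.5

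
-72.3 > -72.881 True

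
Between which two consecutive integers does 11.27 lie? 11 and 12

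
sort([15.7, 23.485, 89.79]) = [15.7, 23.485, 89.79]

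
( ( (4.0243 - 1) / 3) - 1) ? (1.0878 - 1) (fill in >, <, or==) <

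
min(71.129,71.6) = 71.129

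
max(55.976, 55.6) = 55.976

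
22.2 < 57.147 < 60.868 True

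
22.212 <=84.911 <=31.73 False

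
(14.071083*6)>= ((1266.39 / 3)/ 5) True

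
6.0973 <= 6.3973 True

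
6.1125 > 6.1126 False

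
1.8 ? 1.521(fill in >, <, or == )>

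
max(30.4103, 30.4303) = 30.4303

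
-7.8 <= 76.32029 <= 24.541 False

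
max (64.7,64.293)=64.7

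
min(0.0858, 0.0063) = 0.0063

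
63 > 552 False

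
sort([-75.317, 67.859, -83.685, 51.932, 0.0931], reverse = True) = [67.859, 51.932, 0.0931, -75.317, -83.685]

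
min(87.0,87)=87.0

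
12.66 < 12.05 False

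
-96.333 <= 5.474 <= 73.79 True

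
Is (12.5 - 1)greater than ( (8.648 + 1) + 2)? No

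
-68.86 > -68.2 False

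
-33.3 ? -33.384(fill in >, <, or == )>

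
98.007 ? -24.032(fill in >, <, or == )>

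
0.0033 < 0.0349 True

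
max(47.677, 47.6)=47.677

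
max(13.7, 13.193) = 13.7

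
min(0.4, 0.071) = 0.071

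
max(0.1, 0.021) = 0.1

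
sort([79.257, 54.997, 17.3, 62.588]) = [17.3, 54.997, 62.588, 79.257]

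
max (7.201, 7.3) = 7.3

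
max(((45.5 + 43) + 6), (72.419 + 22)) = 94.5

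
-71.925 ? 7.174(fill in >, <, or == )<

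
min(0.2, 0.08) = 0.08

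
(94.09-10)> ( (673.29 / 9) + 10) False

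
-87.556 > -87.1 False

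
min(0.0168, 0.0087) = 0.0087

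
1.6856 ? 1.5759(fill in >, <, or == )>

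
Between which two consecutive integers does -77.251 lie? -78 and -77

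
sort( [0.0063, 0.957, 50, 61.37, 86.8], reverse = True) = [86.8, 61.37, 50, 0.957, 0.0063]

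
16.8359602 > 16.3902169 True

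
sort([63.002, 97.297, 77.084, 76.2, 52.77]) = [52.77, 63.002, 76.2, 77.084, 97.297]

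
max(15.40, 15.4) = 15.4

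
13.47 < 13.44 False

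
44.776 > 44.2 True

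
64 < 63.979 False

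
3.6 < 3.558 False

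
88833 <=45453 False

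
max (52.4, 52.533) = 52.533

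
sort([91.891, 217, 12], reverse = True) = [217, 91.891, 12]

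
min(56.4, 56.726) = 56.4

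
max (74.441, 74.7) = 74.7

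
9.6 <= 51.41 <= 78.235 True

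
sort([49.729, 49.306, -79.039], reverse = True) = [49.729, 49.306, -79.039]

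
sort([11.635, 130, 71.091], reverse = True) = [130, 71.091, 11.635]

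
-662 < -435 True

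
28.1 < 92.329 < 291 True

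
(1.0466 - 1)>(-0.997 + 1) True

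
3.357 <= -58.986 False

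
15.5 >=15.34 True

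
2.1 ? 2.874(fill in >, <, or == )<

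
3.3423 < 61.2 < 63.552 True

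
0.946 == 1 False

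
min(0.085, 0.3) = 0.085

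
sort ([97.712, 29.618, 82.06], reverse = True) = [97.712, 82.06, 29.618]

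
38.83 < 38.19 False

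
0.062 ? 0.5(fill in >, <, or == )<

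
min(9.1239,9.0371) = 9.0371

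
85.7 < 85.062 False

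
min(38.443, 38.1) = 38.1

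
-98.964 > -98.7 False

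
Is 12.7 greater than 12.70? No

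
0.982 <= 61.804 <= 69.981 True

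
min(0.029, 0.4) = 0.029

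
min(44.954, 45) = 44.954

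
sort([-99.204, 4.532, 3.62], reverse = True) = [4.532, 3.62, -99.204]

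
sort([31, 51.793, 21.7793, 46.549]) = [21.7793, 31, 46.549, 51.793]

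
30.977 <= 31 True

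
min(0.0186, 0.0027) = 0.0027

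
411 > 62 True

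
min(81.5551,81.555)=81.555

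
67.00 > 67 False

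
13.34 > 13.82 False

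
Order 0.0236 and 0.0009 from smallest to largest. 0.0009, 0.0236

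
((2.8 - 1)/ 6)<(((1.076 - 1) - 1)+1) False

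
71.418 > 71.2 True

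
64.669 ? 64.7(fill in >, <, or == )<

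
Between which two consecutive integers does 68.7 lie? 68 and 69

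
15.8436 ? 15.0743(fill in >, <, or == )>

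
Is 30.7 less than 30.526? No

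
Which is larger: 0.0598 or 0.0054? 0.0598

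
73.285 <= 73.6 True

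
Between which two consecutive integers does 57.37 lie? 57 and 58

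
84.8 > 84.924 False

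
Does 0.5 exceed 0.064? Yes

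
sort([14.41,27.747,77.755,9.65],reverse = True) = [77.755,27.747,14.41,9.65]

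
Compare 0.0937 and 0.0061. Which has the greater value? 0.0937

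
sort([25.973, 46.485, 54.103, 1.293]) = [1.293, 25.973, 46.485, 54.103]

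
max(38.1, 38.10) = 38.10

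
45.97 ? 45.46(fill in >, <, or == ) >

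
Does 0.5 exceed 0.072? Yes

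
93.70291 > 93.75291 False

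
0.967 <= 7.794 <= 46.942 True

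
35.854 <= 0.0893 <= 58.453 False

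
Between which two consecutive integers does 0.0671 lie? 0 and 1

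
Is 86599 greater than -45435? Yes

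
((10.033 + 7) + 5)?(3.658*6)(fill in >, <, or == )>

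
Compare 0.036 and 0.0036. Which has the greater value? 0.036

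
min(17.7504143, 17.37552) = 17.37552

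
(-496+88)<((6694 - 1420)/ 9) True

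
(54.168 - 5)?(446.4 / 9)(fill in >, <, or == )<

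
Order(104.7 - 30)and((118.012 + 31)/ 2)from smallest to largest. ((118.012 + 31)/ 2), (104.7 - 30)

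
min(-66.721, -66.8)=-66.8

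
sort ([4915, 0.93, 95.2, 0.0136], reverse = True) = [4915, 95.2, 0.93, 0.0136]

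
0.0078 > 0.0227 False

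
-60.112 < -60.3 False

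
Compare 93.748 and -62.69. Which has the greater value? 93.748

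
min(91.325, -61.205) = -61.205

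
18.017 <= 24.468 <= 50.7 True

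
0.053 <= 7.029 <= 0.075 False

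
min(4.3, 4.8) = 4.3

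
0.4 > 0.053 True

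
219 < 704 True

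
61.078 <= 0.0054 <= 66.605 False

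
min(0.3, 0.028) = 0.028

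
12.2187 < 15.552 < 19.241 True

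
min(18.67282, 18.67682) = 18.67282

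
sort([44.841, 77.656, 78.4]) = [44.841, 77.656, 78.4]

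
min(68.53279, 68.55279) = 68.53279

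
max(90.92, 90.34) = 90.92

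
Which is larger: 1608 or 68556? 68556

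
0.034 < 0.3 True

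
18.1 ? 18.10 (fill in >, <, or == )==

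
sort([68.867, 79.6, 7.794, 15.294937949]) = [7.794, 15.294937949, 68.867, 79.6]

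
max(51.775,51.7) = 51.775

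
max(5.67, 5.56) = 5.67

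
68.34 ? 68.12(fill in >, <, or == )>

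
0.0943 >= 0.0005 True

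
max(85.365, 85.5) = 85.5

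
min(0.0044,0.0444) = 0.0044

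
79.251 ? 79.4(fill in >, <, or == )<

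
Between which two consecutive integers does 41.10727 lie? 41 and 42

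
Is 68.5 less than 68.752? Yes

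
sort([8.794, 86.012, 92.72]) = [8.794, 86.012, 92.72]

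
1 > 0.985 True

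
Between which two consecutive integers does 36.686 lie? 36 and 37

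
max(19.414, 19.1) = 19.414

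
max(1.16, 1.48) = 1.48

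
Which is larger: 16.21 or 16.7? 16.7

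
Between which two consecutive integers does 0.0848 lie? 0 and 1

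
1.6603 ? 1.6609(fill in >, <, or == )<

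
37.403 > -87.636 True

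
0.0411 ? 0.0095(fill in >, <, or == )>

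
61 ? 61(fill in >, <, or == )==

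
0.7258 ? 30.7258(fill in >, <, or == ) <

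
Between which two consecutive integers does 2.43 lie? 2 and 3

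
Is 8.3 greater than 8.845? No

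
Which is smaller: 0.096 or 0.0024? 0.0024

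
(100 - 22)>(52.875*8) False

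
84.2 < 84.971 True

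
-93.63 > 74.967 False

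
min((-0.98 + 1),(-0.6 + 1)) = 0.02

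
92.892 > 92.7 True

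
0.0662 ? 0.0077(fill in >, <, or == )>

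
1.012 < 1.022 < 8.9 True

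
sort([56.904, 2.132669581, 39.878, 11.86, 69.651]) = [2.132669581, 11.86, 39.878, 56.904, 69.651]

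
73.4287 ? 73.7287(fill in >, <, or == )<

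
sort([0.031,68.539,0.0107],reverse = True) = [68.539,0.031,0.0107]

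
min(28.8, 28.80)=28.8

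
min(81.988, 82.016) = 81.988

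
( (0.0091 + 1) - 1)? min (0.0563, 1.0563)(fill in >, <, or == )<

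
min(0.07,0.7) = 0.07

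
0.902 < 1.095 True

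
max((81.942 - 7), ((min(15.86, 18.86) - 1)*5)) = 74.942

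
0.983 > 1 False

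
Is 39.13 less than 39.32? Yes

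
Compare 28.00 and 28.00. They are equal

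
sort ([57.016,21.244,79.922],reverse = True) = [79.922,57.016,21.244]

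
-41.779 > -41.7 False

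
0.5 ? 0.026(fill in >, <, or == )>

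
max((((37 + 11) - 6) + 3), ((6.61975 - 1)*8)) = 45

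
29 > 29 False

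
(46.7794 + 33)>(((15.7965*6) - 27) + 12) True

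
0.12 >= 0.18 False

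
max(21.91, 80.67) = 80.67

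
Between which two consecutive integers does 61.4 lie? 61 and 62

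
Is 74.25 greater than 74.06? Yes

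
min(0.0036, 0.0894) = 0.0036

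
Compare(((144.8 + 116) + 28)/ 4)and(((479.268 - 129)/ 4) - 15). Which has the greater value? (((479.268 - 129)/ 4) - 15)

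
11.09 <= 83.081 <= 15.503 False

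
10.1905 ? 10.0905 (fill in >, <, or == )>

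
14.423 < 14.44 True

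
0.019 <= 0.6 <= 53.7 True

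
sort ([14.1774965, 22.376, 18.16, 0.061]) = [0.061, 14.1774965, 18.16, 22.376]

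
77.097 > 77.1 False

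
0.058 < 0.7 True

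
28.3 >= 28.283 True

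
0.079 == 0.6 False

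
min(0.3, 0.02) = 0.02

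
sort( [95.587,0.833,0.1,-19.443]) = [-19.443,0.1,0.833,95.587]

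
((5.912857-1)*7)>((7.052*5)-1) True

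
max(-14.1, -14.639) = -14.1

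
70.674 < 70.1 False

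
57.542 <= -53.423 False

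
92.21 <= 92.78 True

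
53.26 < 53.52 True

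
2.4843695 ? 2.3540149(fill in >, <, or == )>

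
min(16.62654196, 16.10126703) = 16.10126703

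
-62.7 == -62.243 False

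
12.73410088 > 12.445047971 True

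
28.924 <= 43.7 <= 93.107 True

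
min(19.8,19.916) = 19.8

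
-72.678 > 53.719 False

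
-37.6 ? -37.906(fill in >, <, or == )>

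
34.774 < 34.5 False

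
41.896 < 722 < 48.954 False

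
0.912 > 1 False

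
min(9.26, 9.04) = 9.04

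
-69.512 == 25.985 False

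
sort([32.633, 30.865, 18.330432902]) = [18.330432902, 30.865, 32.633]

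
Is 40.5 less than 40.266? No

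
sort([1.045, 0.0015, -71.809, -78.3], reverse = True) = [1.045, 0.0015, -71.809, -78.3]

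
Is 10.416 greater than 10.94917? No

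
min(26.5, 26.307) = 26.307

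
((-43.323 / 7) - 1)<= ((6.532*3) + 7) True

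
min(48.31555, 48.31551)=48.31551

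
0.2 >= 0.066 True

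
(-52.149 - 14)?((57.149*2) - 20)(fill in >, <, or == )<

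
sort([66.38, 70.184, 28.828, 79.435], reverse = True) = [79.435, 70.184, 66.38, 28.828]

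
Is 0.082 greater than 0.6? No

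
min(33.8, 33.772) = 33.772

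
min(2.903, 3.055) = 2.903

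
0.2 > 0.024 True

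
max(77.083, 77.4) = 77.4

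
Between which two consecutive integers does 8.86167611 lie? 8 and 9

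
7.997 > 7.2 True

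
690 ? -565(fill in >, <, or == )>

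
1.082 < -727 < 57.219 False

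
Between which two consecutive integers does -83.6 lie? -84 and -83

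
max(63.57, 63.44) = 63.57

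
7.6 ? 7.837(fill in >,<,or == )<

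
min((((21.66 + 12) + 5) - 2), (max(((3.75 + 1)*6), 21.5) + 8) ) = 36.5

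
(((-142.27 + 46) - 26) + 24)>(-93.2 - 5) False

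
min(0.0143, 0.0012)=0.0012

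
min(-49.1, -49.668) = -49.668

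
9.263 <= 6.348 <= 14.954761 False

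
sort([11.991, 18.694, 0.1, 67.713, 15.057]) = [0.1, 11.991, 15.057, 18.694, 67.713]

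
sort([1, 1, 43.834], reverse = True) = [43.834, 1, 1]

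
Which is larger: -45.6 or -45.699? -45.6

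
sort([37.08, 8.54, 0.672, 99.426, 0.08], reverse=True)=[99.426, 37.08, 8.54, 0.672, 0.08]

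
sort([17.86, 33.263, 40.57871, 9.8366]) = [9.8366, 17.86, 33.263, 40.57871]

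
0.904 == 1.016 False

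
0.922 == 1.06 False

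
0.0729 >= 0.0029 True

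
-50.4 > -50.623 True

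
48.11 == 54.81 False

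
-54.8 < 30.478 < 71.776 True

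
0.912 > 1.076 False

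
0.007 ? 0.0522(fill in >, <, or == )<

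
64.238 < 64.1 False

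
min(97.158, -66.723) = -66.723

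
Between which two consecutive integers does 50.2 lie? 50 and 51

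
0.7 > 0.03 True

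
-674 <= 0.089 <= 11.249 True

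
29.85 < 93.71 True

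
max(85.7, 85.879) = 85.879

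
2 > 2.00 False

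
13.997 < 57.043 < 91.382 True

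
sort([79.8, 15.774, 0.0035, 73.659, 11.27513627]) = [0.0035, 11.27513627, 15.774, 73.659, 79.8]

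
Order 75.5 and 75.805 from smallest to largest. 75.5, 75.805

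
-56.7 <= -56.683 True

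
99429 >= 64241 True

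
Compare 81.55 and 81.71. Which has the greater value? 81.71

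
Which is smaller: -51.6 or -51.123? -51.6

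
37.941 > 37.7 True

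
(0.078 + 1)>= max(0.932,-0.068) True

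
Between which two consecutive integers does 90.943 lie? 90 and 91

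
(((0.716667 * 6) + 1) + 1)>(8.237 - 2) True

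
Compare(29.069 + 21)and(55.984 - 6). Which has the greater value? (29.069 + 21)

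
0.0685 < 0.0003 False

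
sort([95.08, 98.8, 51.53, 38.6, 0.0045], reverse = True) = [98.8, 95.08, 51.53, 38.6, 0.0045]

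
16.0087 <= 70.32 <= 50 False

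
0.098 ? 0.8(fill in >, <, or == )<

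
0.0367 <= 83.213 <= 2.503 False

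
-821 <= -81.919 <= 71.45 True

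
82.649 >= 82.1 True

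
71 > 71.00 False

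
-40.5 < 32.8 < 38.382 True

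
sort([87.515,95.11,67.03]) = [67.03,87.515,95.11]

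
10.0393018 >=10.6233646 False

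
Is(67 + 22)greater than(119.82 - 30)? No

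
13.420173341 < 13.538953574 True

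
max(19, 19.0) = 19.0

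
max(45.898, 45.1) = 45.898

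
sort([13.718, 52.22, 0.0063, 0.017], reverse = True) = [52.22, 13.718, 0.017, 0.0063]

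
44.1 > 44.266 False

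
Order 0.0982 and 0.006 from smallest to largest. 0.006, 0.0982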